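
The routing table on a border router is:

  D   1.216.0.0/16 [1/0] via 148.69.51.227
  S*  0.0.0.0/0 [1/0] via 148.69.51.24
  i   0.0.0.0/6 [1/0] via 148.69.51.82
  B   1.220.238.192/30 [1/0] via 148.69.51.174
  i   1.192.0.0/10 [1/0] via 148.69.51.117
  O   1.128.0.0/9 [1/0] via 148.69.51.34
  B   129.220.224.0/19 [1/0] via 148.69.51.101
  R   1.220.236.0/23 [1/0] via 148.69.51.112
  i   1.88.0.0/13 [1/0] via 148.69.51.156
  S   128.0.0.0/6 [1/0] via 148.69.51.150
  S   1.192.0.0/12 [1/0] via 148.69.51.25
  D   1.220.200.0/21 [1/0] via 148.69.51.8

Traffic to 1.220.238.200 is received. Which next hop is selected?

Routes whose prefix contains 1.220.238.200:
  0.0.0.0/0 (default, matches everything) -> 148.69.51.24
  0.0.0.0/6 (0.0.0.0 - 3.255.255.255) -> 148.69.51.82
  1.128.0.0/9 (1.128.0.0 - 1.255.255.255) -> 148.69.51.34
  1.192.0.0/10 (1.192.0.0 - 1.255.255.255) -> 148.69.51.117
More-specific entries that do NOT match:
  1.220.238.192/30 (1.220.238.192 - 1.220.238.195) does not contain 1.220.238.200
  1.220.236.0/23 (1.220.236.0 - 1.220.237.255) does not contain 1.220.238.200
  1.220.200.0/21 (1.220.200.0 - 1.220.207.255) does not contain 1.220.238.200
  129.220.224.0/19 (129.220.224.0 - 129.220.255.255) does not contain 1.220.238.200
  1.216.0.0/16 (1.216.0.0 - 1.216.255.255) does not contain 1.220.238.200
  1.88.0.0/13 (1.88.0.0 - 1.95.255.255) does not contain 1.220.238.200
  1.192.0.0/12 (1.192.0.0 - 1.207.255.255) does not contain 1.220.238.200
Longest matching prefix is /10 -> next hop 148.69.51.117.

148.69.51.117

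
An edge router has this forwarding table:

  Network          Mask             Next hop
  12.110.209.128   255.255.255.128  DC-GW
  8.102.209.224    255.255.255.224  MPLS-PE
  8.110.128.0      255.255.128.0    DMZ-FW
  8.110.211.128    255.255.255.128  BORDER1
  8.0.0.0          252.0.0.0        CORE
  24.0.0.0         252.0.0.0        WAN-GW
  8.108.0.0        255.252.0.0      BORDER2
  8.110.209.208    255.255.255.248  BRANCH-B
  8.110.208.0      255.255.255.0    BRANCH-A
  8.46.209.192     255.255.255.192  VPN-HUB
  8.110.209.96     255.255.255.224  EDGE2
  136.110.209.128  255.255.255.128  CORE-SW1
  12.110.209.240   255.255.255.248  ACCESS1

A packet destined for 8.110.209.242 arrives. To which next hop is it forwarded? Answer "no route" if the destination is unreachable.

Routes whose prefix contains 8.110.209.242:
  8.0.0.0/6 (8.0.0.0 - 11.255.255.255) -> CORE
  8.108.0.0/14 (8.108.0.0 - 8.111.255.255) -> BORDER2
  8.110.128.0/17 (8.110.128.0 - 8.110.255.255) -> DMZ-FW
More-specific entries that do NOT match:
  8.110.209.208/29 (8.110.209.208 - 8.110.209.215) does not contain 8.110.209.242
  12.110.209.240/29 (12.110.209.240 - 12.110.209.247) does not contain 8.110.209.242
  8.102.209.224/27 (8.102.209.224 - 8.102.209.255) does not contain 8.110.209.242
  8.110.209.96/27 (8.110.209.96 - 8.110.209.127) does not contain 8.110.209.242
  8.46.209.192/26 (8.46.209.192 - 8.46.209.255) does not contain 8.110.209.242
  12.110.209.128/25 (12.110.209.128 - 12.110.209.255) does not contain 8.110.209.242
  8.110.211.128/25 (8.110.211.128 - 8.110.211.255) does not contain 8.110.209.242
  136.110.209.128/25 (136.110.209.128 - 136.110.209.255) does not contain 8.110.209.242
  8.110.208.0/24 (8.110.208.0 - 8.110.208.255) does not contain 8.110.209.242
Longest matching prefix is /17 -> next hop DMZ-FW.

DMZ-FW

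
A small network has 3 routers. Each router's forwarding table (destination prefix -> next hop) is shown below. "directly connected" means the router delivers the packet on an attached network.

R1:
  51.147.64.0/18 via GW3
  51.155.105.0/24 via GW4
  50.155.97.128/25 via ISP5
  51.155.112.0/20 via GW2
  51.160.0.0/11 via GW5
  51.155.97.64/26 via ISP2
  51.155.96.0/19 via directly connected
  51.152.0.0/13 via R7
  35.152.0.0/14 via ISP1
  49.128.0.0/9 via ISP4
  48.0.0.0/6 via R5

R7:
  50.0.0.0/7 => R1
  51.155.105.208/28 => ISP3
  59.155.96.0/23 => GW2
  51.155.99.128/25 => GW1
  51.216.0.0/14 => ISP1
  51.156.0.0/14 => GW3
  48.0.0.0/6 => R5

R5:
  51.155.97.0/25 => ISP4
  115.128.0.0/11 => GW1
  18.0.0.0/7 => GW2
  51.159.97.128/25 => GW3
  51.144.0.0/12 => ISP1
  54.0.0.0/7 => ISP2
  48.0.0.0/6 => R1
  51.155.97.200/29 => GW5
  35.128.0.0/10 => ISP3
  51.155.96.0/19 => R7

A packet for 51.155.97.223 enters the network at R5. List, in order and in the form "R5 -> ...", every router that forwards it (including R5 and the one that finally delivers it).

R5 -> R7 -> R1

At R5: longest match for 51.155.97.223 is 51.155.96.0/19 -> R7
At R7: longest match for 51.155.97.223 is 50.0.0.0/7 -> R1
At R1: longest match for 51.155.97.223 is 51.155.96.0/19 -> directly connected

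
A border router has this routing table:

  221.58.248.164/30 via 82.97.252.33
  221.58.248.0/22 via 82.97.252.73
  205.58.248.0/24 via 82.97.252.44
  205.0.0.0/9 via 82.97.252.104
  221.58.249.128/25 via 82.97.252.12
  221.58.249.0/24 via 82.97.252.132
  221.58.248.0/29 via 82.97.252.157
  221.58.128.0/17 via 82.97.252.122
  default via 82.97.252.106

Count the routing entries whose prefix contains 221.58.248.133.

Prefixes containing 221.58.248.133:
  0.0.0.0/0 (default, matches everything)
  221.58.128.0/17 (221.58.128.0 - 221.58.255.255)
  221.58.248.0/22 (221.58.248.0 - 221.58.251.255)
Total matching entries: 3.

3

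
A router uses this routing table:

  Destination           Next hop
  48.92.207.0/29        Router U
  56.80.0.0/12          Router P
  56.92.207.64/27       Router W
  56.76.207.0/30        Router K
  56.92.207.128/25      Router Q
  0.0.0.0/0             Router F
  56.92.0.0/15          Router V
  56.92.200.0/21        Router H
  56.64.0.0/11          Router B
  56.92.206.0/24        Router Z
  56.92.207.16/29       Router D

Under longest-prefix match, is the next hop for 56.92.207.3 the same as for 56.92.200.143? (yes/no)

yes

56.92.207.3: longest match 56.92.200.0/21 -> Router H
56.92.200.143: longest match 56.92.200.0/21 -> Router H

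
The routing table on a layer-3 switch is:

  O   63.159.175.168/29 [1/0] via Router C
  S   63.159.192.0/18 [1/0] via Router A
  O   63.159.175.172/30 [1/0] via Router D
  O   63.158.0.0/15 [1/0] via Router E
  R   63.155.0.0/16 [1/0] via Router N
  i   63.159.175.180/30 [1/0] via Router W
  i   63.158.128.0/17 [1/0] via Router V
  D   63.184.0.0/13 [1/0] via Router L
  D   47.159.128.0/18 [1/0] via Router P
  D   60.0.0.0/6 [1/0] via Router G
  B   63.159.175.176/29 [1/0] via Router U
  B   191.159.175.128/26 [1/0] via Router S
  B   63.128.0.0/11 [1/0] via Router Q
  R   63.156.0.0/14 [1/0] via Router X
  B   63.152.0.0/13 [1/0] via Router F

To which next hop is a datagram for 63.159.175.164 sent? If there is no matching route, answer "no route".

Routes whose prefix contains 63.159.175.164:
  60.0.0.0/6 (60.0.0.0 - 63.255.255.255) -> Router G
  63.128.0.0/11 (63.128.0.0 - 63.159.255.255) -> Router Q
  63.152.0.0/13 (63.152.0.0 - 63.159.255.255) -> Router F
  63.156.0.0/14 (63.156.0.0 - 63.159.255.255) -> Router X
  63.158.0.0/15 (63.158.0.0 - 63.159.255.255) -> Router E
More-specific entries that do NOT match:
  63.159.175.172/30 (63.159.175.172 - 63.159.175.175) does not contain 63.159.175.164
  63.159.175.180/30 (63.159.175.180 - 63.159.175.183) does not contain 63.159.175.164
  63.159.175.168/29 (63.159.175.168 - 63.159.175.175) does not contain 63.159.175.164
  63.159.175.176/29 (63.159.175.176 - 63.159.175.183) does not contain 63.159.175.164
  191.159.175.128/26 (191.159.175.128 - 191.159.175.191) does not contain 63.159.175.164
  63.159.192.0/18 (63.159.192.0 - 63.159.255.255) does not contain 63.159.175.164
  47.159.128.0/18 (47.159.128.0 - 47.159.191.255) does not contain 63.159.175.164
  63.158.128.0/17 (63.158.128.0 - 63.158.255.255) does not contain 63.159.175.164
  63.155.0.0/16 (63.155.0.0 - 63.155.255.255) does not contain 63.159.175.164
Longest matching prefix is /15 -> next hop Router E.

Router E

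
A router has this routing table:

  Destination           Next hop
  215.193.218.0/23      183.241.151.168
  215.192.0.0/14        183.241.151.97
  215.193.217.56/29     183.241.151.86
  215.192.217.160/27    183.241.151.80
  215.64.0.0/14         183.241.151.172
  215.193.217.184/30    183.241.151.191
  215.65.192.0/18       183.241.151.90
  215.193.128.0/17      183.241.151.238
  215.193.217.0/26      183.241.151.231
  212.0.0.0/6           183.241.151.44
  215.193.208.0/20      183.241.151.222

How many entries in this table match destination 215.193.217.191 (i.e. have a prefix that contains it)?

4

Prefixes containing 215.193.217.191:
  212.0.0.0/6 (212.0.0.0 - 215.255.255.255)
  215.192.0.0/14 (215.192.0.0 - 215.195.255.255)
  215.193.128.0/17 (215.193.128.0 - 215.193.255.255)
  215.193.208.0/20 (215.193.208.0 - 215.193.223.255)
Total matching entries: 4.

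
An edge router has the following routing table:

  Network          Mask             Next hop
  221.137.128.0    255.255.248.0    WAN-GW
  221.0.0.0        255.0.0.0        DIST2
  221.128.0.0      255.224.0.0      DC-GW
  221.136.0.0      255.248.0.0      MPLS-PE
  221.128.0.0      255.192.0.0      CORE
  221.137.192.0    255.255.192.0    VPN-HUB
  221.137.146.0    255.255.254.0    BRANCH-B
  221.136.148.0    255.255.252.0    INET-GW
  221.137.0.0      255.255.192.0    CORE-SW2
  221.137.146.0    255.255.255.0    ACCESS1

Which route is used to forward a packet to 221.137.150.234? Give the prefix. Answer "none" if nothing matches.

Entries matching 221.137.150.234:
  221.0.0.0/8 (221.0.0.0 - 221.255.255.255)
  221.128.0.0/10 (221.128.0.0 - 221.191.255.255)
  221.128.0.0/11 (221.128.0.0 - 221.159.255.255)
  221.136.0.0/13 (221.136.0.0 - 221.143.255.255)
Most specific is 221.136.0.0/13.

221.136.0.0/13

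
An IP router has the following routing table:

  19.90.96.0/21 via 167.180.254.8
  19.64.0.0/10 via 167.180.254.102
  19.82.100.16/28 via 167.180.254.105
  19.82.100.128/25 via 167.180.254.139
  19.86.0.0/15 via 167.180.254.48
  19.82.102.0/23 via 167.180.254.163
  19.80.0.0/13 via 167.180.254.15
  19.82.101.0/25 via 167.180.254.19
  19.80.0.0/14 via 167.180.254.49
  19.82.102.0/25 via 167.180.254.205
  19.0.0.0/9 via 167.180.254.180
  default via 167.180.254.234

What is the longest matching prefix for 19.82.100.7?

Entries matching 19.82.100.7:
  0.0.0.0/0 (default, matches everything)
  19.0.0.0/9 (19.0.0.0 - 19.127.255.255)
  19.64.0.0/10 (19.64.0.0 - 19.127.255.255)
  19.80.0.0/13 (19.80.0.0 - 19.87.255.255)
  19.80.0.0/14 (19.80.0.0 - 19.83.255.255)
Most specific is 19.80.0.0/14.

19.80.0.0/14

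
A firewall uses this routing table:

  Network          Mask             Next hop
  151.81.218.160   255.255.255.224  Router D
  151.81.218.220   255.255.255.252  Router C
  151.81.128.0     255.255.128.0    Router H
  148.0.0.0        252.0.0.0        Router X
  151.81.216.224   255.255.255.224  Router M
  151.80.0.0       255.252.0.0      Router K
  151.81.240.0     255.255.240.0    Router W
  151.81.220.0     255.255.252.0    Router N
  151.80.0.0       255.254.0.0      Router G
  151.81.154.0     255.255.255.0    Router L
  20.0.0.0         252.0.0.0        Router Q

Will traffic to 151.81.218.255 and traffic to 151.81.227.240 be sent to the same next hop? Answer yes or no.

yes

151.81.218.255: longest match 151.81.128.0/17 -> Router H
151.81.227.240: longest match 151.81.128.0/17 -> Router H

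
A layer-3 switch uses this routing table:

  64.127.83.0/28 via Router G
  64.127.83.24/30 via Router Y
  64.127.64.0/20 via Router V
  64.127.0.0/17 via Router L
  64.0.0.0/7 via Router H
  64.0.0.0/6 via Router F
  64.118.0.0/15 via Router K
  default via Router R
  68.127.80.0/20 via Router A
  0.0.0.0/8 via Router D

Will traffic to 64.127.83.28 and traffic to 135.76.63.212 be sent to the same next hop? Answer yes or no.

64.127.83.28: longest match 64.127.0.0/17 -> Router L
135.76.63.212: longest match 0.0.0.0/0 -> Router R

no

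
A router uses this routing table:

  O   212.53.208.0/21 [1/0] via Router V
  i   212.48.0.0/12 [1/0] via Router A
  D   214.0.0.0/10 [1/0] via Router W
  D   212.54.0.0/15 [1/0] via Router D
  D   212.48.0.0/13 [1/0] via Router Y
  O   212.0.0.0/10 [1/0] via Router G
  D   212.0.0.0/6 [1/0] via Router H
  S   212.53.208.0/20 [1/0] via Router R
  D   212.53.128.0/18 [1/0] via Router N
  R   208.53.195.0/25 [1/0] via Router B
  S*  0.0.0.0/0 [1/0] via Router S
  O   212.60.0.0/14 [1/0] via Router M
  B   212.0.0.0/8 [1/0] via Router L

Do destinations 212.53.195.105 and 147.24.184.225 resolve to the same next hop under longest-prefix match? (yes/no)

no

212.53.195.105: longest match 212.48.0.0/13 -> Router Y
147.24.184.225: longest match 0.0.0.0/0 -> Router S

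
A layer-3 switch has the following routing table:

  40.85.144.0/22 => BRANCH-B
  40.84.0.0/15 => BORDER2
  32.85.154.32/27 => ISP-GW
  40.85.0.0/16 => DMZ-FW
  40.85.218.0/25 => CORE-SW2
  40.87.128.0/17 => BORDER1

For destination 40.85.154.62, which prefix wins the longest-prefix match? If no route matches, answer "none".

40.85.0.0/16

Entries matching 40.85.154.62:
  40.84.0.0/15 (40.84.0.0 - 40.85.255.255)
  40.85.0.0/16 (40.85.0.0 - 40.85.255.255)
Most specific is 40.85.0.0/16.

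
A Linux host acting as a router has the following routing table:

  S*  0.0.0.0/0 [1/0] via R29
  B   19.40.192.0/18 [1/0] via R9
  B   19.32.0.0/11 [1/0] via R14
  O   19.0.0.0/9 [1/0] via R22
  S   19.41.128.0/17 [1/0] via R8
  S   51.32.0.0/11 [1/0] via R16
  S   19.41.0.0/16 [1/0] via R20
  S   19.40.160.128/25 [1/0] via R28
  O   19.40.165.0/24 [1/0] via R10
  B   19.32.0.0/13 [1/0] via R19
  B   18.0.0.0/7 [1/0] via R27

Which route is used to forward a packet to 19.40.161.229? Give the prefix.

Entries matching 19.40.161.229:
  0.0.0.0/0 (default, matches everything)
  18.0.0.0/7 (18.0.0.0 - 19.255.255.255)
  19.0.0.0/9 (19.0.0.0 - 19.127.255.255)
  19.32.0.0/11 (19.32.0.0 - 19.63.255.255)
Most specific is 19.32.0.0/11.

19.32.0.0/11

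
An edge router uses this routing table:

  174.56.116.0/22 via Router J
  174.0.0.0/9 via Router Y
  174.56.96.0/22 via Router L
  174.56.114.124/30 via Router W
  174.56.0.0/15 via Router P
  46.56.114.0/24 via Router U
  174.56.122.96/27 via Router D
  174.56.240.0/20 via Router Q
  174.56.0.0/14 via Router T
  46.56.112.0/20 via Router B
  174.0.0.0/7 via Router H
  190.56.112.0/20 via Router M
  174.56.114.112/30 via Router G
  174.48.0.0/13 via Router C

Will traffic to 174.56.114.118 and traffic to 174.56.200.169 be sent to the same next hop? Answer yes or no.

yes

174.56.114.118: longest match 174.56.0.0/15 -> Router P
174.56.200.169: longest match 174.56.0.0/15 -> Router P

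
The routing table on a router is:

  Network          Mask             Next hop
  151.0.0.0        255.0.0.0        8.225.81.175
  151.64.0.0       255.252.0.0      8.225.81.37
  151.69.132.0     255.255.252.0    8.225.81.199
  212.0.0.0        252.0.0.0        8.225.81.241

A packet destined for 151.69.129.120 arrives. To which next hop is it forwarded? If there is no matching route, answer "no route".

8.225.81.175

Routes whose prefix contains 151.69.129.120:
  151.0.0.0/8 (151.0.0.0 - 151.255.255.255) -> 8.225.81.175
More-specific entries that do NOT match:
  151.69.132.0/22 (151.69.132.0 - 151.69.135.255) does not contain 151.69.129.120
  151.64.0.0/14 (151.64.0.0 - 151.67.255.255) does not contain 151.69.129.120
Longest matching prefix is /8 -> next hop 8.225.81.175.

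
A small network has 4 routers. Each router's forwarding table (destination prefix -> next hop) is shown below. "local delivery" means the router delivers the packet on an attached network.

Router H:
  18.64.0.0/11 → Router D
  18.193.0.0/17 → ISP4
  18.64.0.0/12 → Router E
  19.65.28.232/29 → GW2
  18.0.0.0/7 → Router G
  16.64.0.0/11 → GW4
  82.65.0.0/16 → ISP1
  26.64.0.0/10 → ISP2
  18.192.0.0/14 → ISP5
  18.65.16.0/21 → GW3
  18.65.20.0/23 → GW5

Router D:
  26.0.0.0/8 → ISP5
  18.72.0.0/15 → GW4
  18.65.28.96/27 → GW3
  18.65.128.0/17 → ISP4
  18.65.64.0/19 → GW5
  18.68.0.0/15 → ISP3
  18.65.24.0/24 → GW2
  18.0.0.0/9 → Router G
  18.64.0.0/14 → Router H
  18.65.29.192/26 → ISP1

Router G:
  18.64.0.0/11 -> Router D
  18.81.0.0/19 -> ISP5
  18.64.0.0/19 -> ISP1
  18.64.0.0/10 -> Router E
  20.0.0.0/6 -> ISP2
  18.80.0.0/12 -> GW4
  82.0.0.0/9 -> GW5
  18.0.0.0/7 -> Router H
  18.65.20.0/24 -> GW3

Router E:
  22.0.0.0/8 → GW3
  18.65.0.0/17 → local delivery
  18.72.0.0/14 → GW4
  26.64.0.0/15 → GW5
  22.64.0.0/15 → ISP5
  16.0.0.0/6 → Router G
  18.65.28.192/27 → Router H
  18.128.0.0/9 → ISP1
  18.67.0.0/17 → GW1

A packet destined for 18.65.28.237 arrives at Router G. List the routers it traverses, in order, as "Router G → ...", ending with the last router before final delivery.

Router G → Router D → Router H → Router E

At Router G: longest match for 18.65.28.237 is 18.64.0.0/11 -> Router D
At Router D: longest match for 18.65.28.237 is 18.64.0.0/14 -> Router H
At Router H: longest match for 18.65.28.237 is 18.64.0.0/12 -> Router E
At Router E: longest match for 18.65.28.237 is 18.65.0.0/17 -> local delivery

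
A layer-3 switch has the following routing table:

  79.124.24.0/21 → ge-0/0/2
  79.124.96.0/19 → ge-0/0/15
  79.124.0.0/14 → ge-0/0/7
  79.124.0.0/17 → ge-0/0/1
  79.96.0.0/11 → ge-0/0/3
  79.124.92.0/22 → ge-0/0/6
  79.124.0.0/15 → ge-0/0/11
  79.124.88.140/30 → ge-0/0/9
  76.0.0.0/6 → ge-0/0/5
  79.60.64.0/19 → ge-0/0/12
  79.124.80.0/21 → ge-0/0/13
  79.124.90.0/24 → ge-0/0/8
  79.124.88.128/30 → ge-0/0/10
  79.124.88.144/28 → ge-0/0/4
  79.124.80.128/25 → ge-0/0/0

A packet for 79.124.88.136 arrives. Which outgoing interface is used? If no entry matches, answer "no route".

Routes whose prefix contains 79.124.88.136:
  76.0.0.0/6 (76.0.0.0 - 79.255.255.255) -> ge-0/0/5
  79.96.0.0/11 (79.96.0.0 - 79.127.255.255) -> ge-0/0/3
  79.124.0.0/14 (79.124.0.0 - 79.127.255.255) -> ge-0/0/7
  79.124.0.0/15 (79.124.0.0 - 79.125.255.255) -> ge-0/0/11
  79.124.0.0/17 (79.124.0.0 - 79.124.127.255) -> ge-0/0/1
More-specific entries that do NOT match:
  79.124.88.140/30 (79.124.88.140 - 79.124.88.143) does not contain 79.124.88.136
  79.124.88.128/30 (79.124.88.128 - 79.124.88.131) does not contain 79.124.88.136
  79.124.88.144/28 (79.124.88.144 - 79.124.88.159) does not contain 79.124.88.136
  79.124.80.128/25 (79.124.80.128 - 79.124.80.255) does not contain 79.124.88.136
  79.124.90.0/24 (79.124.90.0 - 79.124.90.255) does not contain 79.124.88.136
  79.124.92.0/22 (79.124.92.0 - 79.124.95.255) does not contain 79.124.88.136
  79.124.24.0/21 (79.124.24.0 - 79.124.31.255) does not contain 79.124.88.136
  79.124.80.0/21 (79.124.80.0 - 79.124.87.255) does not contain 79.124.88.136
  79.124.96.0/19 (79.124.96.0 - 79.124.127.255) does not contain 79.124.88.136
  79.60.64.0/19 (79.60.64.0 - 79.60.95.255) does not contain 79.124.88.136
Longest matching prefix is /17 -> interface ge-0/0/1.

ge-0/0/1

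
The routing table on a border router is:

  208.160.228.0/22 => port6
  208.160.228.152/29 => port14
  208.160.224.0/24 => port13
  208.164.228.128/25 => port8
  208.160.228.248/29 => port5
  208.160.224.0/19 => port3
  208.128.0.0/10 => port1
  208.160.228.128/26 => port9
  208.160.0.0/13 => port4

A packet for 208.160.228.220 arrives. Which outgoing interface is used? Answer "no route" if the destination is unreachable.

port6

Routes whose prefix contains 208.160.228.220:
  208.128.0.0/10 (208.128.0.0 - 208.191.255.255) -> port1
  208.160.0.0/13 (208.160.0.0 - 208.167.255.255) -> port4
  208.160.224.0/19 (208.160.224.0 - 208.160.255.255) -> port3
  208.160.228.0/22 (208.160.228.0 - 208.160.231.255) -> port6
More-specific entries that do NOT match:
  208.160.228.152/29 (208.160.228.152 - 208.160.228.159) does not contain 208.160.228.220
  208.160.228.248/29 (208.160.228.248 - 208.160.228.255) does not contain 208.160.228.220
  208.160.228.128/26 (208.160.228.128 - 208.160.228.191) does not contain 208.160.228.220
  208.164.228.128/25 (208.164.228.128 - 208.164.228.255) does not contain 208.160.228.220
  208.160.224.0/24 (208.160.224.0 - 208.160.224.255) does not contain 208.160.228.220
Longest matching prefix is /22 -> interface port6.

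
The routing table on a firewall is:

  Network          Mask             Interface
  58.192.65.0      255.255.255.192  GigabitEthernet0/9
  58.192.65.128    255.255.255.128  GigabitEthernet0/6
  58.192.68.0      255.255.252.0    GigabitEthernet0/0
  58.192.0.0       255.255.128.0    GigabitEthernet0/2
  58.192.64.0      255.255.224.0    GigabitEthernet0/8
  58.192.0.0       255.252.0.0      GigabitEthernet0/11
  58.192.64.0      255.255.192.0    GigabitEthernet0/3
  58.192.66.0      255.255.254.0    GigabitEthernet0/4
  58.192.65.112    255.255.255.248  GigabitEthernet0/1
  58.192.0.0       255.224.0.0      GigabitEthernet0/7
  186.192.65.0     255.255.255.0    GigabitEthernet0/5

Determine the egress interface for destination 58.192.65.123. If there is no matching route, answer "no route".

Routes whose prefix contains 58.192.65.123:
  58.192.0.0/11 (58.192.0.0 - 58.223.255.255) -> GigabitEthernet0/7
  58.192.0.0/14 (58.192.0.0 - 58.195.255.255) -> GigabitEthernet0/11
  58.192.0.0/17 (58.192.0.0 - 58.192.127.255) -> GigabitEthernet0/2
  58.192.64.0/18 (58.192.64.0 - 58.192.127.255) -> GigabitEthernet0/3
  58.192.64.0/19 (58.192.64.0 - 58.192.95.255) -> GigabitEthernet0/8
More-specific entries that do NOT match:
  58.192.65.112/29 (58.192.65.112 - 58.192.65.119) does not contain 58.192.65.123
  58.192.65.0/26 (58.192.65.0 - 58.192.65.63) does not contain 58.192.65.123
  58.192.65.128/25 (58.192.65.128 - 58.192.65.255) does not contain 58.192.65.123
  186.192.65.0/24 (186.192.65.0 - 186.192.65.255) does not contain 58.192.65.123
  58.192.66.0/23 (58.192.66.0 - 58.192.67.255) does not contain 58.192.65.123
  58.192.68.0/22 (58.192.68.0 - 58.192.71.255) does not contain 58.192.65.123
Longest matching prefix is /19 -> interface GigabitEthernet0/8.

GigabitEthernet0/8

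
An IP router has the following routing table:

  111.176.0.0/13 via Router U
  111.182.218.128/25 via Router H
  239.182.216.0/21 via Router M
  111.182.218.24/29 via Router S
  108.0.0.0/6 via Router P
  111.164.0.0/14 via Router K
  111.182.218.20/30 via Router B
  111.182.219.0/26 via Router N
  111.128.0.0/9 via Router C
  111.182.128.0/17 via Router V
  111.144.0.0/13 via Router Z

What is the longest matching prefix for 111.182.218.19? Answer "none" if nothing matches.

111.182.128.0/17

Entries matching 111.182.218.19:
  108.0.0.0/6 (108.0.0.0 - 111.255.255.255)
  111.128.0.0/9 (111.128.0.0 - 111.255.255.255)
  111.176.0.0/13 (111.176.0.0 - 111.183.255.255)
  111.182.128.0/17 (111.182.128.0 - 111.182.255.255)
Most specific is 111.182.128.0/17.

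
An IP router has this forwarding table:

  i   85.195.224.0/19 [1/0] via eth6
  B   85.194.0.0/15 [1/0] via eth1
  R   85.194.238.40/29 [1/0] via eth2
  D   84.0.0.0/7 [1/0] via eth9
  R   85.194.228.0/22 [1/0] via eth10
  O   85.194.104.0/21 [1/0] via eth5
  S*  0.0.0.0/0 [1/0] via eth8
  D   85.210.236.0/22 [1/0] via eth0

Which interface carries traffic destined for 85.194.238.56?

eth1

Routes whose prefix contains 85.194.238.56:
  0.0.0.0/0 (default, matches everything) -> eth8
  84.0.0.0/7 (84.0.0.0 - 85.255.255.255) -> eth9
  85.194.0.0/15 (85.194.0.0 - 85.195.255.255) -> eth1
More-specific entries that do NOT match:
  85.194.238.40/29 (85.194.238.40 - 85.194.238.47) does not contain 85.194.238.56
  85.194.228.0/22 (85.194.228.0 - 85.194.231.255) does not contain 85.194.238.56
  85.210.236.0/22 (85.210.236.0 - 85.210.239.255) does not contain 85.194.238.56
  85.194.104.0/21 (85.194.104.0 - 85.194.111.255) does not contain 85.194.238.56
  85.195.224.0/19 (85.195.224.0 - 85.195.255.255) does not contain 85.194.238.56
Longest matching prefix is /15 -> interface eth1.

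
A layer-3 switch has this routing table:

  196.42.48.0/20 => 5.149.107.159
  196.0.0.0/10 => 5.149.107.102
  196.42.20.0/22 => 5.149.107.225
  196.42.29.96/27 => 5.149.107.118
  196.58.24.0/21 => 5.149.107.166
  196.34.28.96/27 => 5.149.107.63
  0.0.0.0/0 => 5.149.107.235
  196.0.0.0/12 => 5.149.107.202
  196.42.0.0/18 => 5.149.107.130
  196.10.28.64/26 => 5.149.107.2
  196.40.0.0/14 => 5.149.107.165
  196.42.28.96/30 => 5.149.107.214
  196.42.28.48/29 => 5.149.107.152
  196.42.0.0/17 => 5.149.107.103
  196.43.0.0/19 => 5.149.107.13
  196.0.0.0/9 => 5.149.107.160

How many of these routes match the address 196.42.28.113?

Prefixes containing 196.42.28.113:
  0.0.0.0/0 (default, matches everything)
  196.0.0.0/9 (196.0.0.0 - 196.127.255.255)
  196.0.0.0/10 (196.0.0.0 - 196.63.255.255)
  196.40.0.0/14 (196.40.0.0 - 196.43.255.255)
  196.42.0.0/17 (196.42.0.0 - 196.42.127.255)
  196.42.0.0/18 (196.42.0.0 - 196.42.63.255)
Total matching entries: 6.

6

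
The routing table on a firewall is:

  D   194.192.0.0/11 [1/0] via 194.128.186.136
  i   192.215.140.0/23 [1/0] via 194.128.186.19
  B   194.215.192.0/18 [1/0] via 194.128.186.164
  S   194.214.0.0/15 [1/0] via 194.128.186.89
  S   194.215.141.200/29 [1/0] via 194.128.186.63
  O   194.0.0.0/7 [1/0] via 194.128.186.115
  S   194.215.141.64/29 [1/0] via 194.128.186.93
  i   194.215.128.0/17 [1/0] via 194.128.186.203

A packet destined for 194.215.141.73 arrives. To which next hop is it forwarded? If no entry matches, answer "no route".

194.128.186.203

Routes whose prefix contains 194.215.141.73:
  194.0.0.0/7 (194.0.0.0 - 195.255.255.255) -> 194.128.186.115
  194.192.0.0/11 (194.192.0.0 - 194.223.255.255) -> 194.128.186.136
  194.214.0.0/15 (194.214.0.0 - 194.215.255.255) -> 194.128.186.89
  194.215.128.0/17 (194.215.128.0 - 194.215.255.255) -> 194.128.186.203
More-specific entries that do NOT match:
  194.215.141.200/29 (194.215.141.200 - 194.215.141.207) does not contain 194.215.141.73
  194.215.141.64/29 (194.215.141.64 - 194.215.141.71) does not contain 194.215.141.73
  192.215.140.0/23 (192.215.140.0 - 192.215.141.255) does not contain 194.215.141.73
  194.215.192.0/18 (194.215.192.0 - 194.215.255.255) does not contain 194.215.141.73
Longest matching prefix is /17 -> next hop 194.128.186.203.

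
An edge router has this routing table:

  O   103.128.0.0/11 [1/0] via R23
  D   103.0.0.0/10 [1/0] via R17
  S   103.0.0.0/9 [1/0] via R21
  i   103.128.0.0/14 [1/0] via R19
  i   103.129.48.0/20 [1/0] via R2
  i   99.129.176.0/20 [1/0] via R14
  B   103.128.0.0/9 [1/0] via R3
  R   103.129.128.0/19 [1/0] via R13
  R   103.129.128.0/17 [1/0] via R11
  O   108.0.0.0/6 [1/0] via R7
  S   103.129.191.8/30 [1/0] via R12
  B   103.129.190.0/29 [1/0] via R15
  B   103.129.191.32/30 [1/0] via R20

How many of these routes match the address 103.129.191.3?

Prefixes containing 103.129.191.3:
  103.128.0.0/9 (103.128.0.0 - 103.255.255.255)
  103.128.0.0/11 (103.128.0.0 - 103.159.255.255)
  103.128.0.0/14 (103.128.0.0 - 103.131.255.255)
  103.129.128.0/17 (103.129.128.0 - 103.129.255.255)
Total matching entries: 4.

4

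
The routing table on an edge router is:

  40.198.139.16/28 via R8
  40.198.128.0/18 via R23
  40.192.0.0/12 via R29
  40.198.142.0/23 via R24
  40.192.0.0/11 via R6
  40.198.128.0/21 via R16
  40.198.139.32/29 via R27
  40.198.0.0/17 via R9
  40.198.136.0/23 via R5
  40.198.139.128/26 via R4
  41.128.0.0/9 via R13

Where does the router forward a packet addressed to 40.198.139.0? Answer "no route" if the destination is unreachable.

Routes whose prefix contains 40.198.139.0:
  40.192.0.0/11 (40.192.0.0 - 40.223.255.255) -> R6
  40.192.0.0/12 (40.192.0.0 - 40.207.255.255) -> R29
  40.198.128.0/18 (40.198.128.0 - 40.198.191.255) -> R23
More-specific entries that do NOT match:
  40.198.139.32/29 (40.198.139.32 - 40.198.139.39) does not contain 40.198.139.0
  40.198.139.16/28 (40.198.139.16 - 40.198.139.31) does not contain 40.198.139.0
  40.198.139.128/26 (40.198.139.128 - 40.198.139.191) does not contain 40.198.139.0
  40.198.142.0/23 (40.198.142.0 - 40.198.143.255) does not contain 40.198.139.0
  40.198.136.0/23 (40.198.136.0 - 40.198.137.255) does not contain 40.198.139.0
  40.198.128.0/21 (40.198.128.0 - 40.198.135.255) does not contain 40.198.139.0
Longest matching prefix is /18 -> next hop R23.

R23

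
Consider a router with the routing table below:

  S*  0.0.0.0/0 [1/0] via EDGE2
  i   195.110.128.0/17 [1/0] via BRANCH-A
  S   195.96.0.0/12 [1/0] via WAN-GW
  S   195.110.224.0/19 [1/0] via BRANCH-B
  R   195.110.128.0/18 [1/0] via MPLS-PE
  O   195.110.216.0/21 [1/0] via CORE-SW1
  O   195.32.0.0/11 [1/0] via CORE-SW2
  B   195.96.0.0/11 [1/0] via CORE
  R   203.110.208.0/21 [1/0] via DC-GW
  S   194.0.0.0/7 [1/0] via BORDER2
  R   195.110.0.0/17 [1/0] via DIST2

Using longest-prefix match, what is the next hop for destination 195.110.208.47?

BRANCH-A

Routes whose prefix contains 195.110.208.47:
  0.0.0.0/0 (default, matches everything) -> EDGE2
  194.0.0.0/7 (194.0.0.0 - 195.255.255.255) -> BORDER2
  195.96.0.0/11 (195.96.0.0 - 195.127.255.255) -> CORE
  195.96.0.0/12 (195.96.0.0 - 195.111.255.255) -> WAN-GW
  195.110.128.0/17 (195.110.128.0 - 195.110.255.255) -> BRANCH-A
More-specific entries that do NOT match:
  195.110.216.0/21 (195.110.216.0 - 195.110.223.255) does not contain 195.110.208.47
  203.110.208.0/21 (203.110.208.0 - 203.110.215.255) does not contain 195.110.208.47
  195.110.224.0/19 (195.110.224.0 - 195.110.255.255) does not contain 195.110.208.47
  195.110.128.0/18 (195.110.128.0 - 195.110.191.255) does not contain 195.110.208.47
Longest matching prefix is /17 -> next hop BRANCH-A.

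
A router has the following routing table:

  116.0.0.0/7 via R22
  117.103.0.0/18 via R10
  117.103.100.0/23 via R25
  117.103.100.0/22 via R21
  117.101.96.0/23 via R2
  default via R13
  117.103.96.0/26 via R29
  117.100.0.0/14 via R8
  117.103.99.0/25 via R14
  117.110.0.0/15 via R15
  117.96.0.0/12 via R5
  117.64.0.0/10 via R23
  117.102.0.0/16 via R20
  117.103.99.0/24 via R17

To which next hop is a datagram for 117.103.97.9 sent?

R8

Routes whose prefix contains 117.103.97.9:
  0.0.0.0/0 (default, matches everything) -> R13
  116.0.0.0/7 (116.0.0.0 - 117.255.255.255) -> R22
  117.64.0.0/10 (117.64.0.0 - 117.127.255.255) -> R23
  117.96.0.0/12 (117.96.0.0 - 117.111.255.255) -> R5
  117.100.0.0/14 (117.100.0.0 - 117.103.255.255) -> R8
More-specific entries that do NOT match:
  117.103.96.0/26 (117.103.96.0 - 117.103.96.63) does not contain 117.103.97.9
  117.103.99.0/25 (117.103.99.0 - 117.103.99.127) does not contain 117.103.97.9
  117.103.99.0/24 (117.103.99.0 - 117.103.99.255) does not contain 117.103.97.9
  117.103.100.0/23 (117.103.100.0 - 117.103.101.255) does not contain 117.103.97.9
  117.101.96.0/23 (117.101.96.0 - 117.101.97.255) does not contain 117.103.97.9
  117.103.100.0/22 (117.103.100.0 - 117.103.103.255) does not contain 117.103.97.9
  117.103.0.0/18 (117.103.0.0 - 117.103.63.255) does not contain 117.103.97.9
  117.102.0.0/16 (117.102.0.0 - 117.102.255.255) does not contain 117.103.97.9
  117.110.0.0/15 (117.110.0.0 - 117.111.255.255) does not contain 117.103.97.9
Longest matching prefix is /14 -> next hop R8.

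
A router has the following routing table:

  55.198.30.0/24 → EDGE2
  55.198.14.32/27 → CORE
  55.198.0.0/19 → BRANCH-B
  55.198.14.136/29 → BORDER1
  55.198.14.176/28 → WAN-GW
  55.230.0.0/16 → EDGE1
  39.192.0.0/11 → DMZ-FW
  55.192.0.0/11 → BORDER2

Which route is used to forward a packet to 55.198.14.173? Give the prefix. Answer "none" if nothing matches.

Entries matching 55.198.14.173:
  55.192.0.0/11 (55.192.0.0 - 55.223.255.255)
  55.198.0.0/19 (55.198.0.0 - 55.198.31.255)
Most specific is 55.198.0.0/19.

55.198.0.0/19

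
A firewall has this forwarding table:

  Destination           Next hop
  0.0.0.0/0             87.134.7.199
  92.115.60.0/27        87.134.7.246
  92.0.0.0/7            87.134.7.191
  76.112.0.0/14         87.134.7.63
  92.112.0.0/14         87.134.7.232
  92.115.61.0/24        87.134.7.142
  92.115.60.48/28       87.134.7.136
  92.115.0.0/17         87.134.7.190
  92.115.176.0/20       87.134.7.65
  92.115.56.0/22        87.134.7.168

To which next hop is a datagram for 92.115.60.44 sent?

87.134.7.190

Routes whose prefix contains 92.115.60.44:
  0.0.0.0/0 (default, matches everything) -> 87.134.7.199
  92.0.0.0/7 (92.0.0.0 - 93.255.255.255) -> 87.134.7.191
  92.112.0.0/14 (92.112.0.0 - 92.115.255.255) -> 87.134.7.232
  92.115.0.0/17 (92.115.0.0 - 92.115.127.255) -> 87.134.7.190
More-specific entries that do NOT match:
  92.115.60.48/28 (92.115.60.48 - 92.115.60.63) does not contain 92.115.60.44
  92.115.60.0/27 (92.115.60.0 - 92.115.60.31) does not contain 92.115.60.44
  92.115.61.0/24 (92.115.61.0 - 92.115.61.255) does not contain 92.115.60.44
  92.115.56.0/22 (92.115.56.0 - 92.115.59.255) does not contain 92.115.60.44
  92.115.176.0/20 (92.115.176.0 - 92.115.191.255) does not contain 92.115.60.44
Longest matching prefix is /17 -> next hop 87.134.7.190.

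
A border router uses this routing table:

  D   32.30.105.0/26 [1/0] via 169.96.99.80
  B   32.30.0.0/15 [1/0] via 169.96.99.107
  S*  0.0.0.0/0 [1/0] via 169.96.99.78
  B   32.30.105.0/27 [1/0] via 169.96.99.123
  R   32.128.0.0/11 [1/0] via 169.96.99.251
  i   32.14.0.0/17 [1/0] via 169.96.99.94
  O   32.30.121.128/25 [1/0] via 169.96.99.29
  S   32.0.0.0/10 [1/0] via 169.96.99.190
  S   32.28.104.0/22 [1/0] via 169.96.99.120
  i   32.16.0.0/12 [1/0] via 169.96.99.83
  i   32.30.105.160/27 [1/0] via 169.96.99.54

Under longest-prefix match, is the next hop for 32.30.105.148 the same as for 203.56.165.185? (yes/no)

no

32.30.105.148: longest match 32.30.0.0/15 -> 169.96.99.107
203.56.165.185: longest match 0.0.0.0/0 -> 169.96.99.78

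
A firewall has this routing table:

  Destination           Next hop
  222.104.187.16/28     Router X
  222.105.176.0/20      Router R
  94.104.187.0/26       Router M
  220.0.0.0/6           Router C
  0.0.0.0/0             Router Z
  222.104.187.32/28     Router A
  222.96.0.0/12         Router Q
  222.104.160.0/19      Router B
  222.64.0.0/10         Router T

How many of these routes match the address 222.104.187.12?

Prefixes containing 222.104.187.12:
  0.0.0.0/0 (default, matches everything)
  220.0.0.0/6 (220.0.0.0 - 223.255.255.255)
  222.64.0.0/10 (222.64.0.0 - 222.127.255.255)
  222.96.0.0/12 (222.96.0.0 - 222.111.255.255)
  222.104.160.0/19 (222.104.160.0 - 222.104.191.255)
Total matching entries: 5.

5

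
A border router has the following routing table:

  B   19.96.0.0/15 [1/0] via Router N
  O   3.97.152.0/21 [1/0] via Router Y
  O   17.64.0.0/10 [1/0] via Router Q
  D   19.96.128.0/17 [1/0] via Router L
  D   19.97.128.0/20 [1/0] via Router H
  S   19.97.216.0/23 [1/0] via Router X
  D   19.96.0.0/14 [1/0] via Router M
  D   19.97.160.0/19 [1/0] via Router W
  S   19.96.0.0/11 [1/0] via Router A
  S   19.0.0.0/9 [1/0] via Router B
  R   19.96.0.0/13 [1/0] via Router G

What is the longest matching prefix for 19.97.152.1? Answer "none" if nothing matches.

19.96.0.0/15

Entries matching 19.97.152.1:
  19.0.0.0/9 (19.0.0.0 - 19.127.255.255)
  19.96.0.0/11 (19.96.0.0 - 19.127.255.255)
  19.96.0.0/13 (19.96.0.0 - 19.103.255.255)
  19.96.0.0/14 (19.96.0.0 - 19.99.255.255)
  19.96.0.0/15 (19.96.0.0 - 19.97.255.255)
Most specific is 19.96.0.0/15.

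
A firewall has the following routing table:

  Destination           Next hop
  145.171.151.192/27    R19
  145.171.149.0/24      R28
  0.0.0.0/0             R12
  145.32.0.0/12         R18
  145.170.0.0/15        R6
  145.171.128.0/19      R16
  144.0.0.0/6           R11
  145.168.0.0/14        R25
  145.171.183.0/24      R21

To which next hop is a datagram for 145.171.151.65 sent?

R16

Routes whose prefix contains 145.171.151.65:
  0.0.0.0/0 (default, matches everything) -> R12
  144.0.0.0/6 (144.0.0.0 - 147.255.255.255) -> R11
  145.168.0.0/14 (145.168.0.0 - 145.171.255.255) -> R25
  145.170.0.0/15 (145.170.0.0 - 145.171.255.255) -> R6
  145.171.128.0/19 (145.171.128.0 - 145.171.159.255) -> R16
More-specific entries that do NOT match:
  145.171.151.192/27 (145.171.151.192 - 145.171.151.223) does not contain 145.171.151.65
  145.171.149.0/24 (145.171.149.0 - 145.171.149.255) does not contain 145.171.151.65
  145.171.183.0/24 (145.171.183.0 - 145.171.183.255) does not contain 145.171.151.65
Longest matching prefix is /19 -> next hop R16.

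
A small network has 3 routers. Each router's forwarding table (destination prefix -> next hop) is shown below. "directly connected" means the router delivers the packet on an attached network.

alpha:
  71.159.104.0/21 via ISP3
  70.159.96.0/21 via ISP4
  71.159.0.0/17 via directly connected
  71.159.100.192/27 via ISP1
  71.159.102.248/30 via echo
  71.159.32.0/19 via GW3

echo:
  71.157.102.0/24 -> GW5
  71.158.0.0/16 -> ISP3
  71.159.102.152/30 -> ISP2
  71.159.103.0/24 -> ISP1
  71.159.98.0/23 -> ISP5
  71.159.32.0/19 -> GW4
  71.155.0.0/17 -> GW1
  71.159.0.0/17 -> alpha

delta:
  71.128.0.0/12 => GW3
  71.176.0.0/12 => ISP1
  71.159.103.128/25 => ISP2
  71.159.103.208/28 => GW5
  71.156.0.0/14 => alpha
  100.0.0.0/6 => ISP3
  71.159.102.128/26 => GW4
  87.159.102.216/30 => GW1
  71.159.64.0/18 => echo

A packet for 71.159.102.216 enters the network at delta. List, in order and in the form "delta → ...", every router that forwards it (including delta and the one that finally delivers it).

delta → echo → alpha

At delta: longest match for 71.159.102.216 is 71.159.64.0/18 -> echo
At echo: longest match for 71.159.102.216 is 71.159.0.0/17 -> alpha
At alpha: longest match for 71.159.102.216 is 71.159.0.0/17 -> directly connected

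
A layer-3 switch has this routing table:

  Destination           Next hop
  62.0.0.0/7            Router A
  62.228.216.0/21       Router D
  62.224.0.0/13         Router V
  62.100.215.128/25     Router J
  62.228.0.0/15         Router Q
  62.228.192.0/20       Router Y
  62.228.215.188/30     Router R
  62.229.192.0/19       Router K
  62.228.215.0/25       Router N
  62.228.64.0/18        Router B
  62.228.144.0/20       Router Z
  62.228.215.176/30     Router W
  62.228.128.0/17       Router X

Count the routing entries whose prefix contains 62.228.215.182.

4

Prefixes containing 62.228.215.182:
  62.0.0.0/7 (62.0.0.0 - 63.255.255.255)
  62.224.0.0/13 (62.224.0.0 - 62.231.255.255)
  62.228.0.0/15 (62.228.0.0 - 62.229.255.255)
  62.228.128.0/17 (62.228.128.0 - 62.228.255.255)
Total matching entries: 4.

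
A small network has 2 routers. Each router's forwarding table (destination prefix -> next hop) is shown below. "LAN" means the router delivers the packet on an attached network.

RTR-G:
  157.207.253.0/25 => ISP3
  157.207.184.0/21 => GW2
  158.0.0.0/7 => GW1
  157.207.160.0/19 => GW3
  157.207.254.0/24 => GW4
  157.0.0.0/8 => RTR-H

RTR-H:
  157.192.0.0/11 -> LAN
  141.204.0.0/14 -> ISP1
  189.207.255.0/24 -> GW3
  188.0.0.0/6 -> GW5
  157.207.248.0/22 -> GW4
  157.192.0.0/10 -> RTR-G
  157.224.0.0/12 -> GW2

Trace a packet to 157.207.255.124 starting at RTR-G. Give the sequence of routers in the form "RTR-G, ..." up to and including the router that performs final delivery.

At RTR-G: longest match for 157.207.255.124 is 157.0.0.0/8 -> RTR-H
At RTR-H: longest match for 157.207.255.124 is 157.192.0.0/11 -> LAN

RTR-G, RTR-H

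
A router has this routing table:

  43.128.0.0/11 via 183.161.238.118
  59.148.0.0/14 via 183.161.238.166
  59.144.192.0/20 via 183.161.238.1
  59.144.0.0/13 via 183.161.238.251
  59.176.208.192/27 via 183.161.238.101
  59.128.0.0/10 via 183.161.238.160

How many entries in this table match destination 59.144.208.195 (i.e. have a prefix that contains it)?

2

Prefixes containing 59.144.208.195:
  59.128.0.0/10 (59.128.0.0 - 59.191.255.255)
  59.144.0.0/13 (59.144.0.0 - 59.151.255.255)
Total matching entries: 2.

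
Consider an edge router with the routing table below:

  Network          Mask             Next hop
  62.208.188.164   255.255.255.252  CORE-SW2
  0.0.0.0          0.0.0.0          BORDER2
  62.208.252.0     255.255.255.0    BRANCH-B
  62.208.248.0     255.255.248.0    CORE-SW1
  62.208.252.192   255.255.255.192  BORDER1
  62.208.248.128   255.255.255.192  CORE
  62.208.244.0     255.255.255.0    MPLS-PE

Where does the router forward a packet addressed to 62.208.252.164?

Routes whose prefix contains 62.208.252.164:
  0.0.0.0/0 (default, matches everything) -> BORDER2
  62.208.248.0/21 (62.208.248.0 - 62.208.255.255) -> CORE-SW1
  62.208.252.0/24 (62.208.252.0 - 62.208.252.255) -> BRANCH-B
More-specific entries that do NOT match:
  62.208.188.164/30 (62.208.188.164 - 62.208.188.167) does not contain 62.208.252.164
  62.208.252.192/26 (62.208.252.192 - 62.208.252.255) does not contain 62.208.252.164
  62.208.248.128/26 (62.208.248.128 - 62.208.248.191) does not contain 62.208.252.164
Longest matching prefix is /24 -> next hop BRANCH-B.

BRANCH-B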